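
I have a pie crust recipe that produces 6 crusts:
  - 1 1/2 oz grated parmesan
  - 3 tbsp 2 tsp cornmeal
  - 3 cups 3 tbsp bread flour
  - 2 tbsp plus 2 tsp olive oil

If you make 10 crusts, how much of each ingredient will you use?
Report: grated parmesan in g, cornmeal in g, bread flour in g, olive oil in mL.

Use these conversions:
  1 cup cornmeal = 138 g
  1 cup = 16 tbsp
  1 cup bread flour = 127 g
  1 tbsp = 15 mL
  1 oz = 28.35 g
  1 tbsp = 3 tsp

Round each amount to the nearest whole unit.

grated parmesan: 71 g; cornmeal: 53 g; bread flour: 675 g; olive oil: 67 mL

Scaling factor: 10/6 = 5/3.
grated parmesan: 1.5 oz × 5/3 × 28.35 g/oz ≈ 71 g
cornmeal: (3 tbsp + 2 tsp = 11/3 tbsp) × 5/3 ÷ 16 tbsp/cup × 138 g/cup ≈ 53 g
bread flour: (3 cup + 3 tbsp = 3.1875 cup) × 5/3 × 127 g/cup ≈ 675 g
olive oil: (2 tbsp + 2 tsp = 8/3 tbsp) × 5/3 × 15 mL/tbsp ≈ 67 mL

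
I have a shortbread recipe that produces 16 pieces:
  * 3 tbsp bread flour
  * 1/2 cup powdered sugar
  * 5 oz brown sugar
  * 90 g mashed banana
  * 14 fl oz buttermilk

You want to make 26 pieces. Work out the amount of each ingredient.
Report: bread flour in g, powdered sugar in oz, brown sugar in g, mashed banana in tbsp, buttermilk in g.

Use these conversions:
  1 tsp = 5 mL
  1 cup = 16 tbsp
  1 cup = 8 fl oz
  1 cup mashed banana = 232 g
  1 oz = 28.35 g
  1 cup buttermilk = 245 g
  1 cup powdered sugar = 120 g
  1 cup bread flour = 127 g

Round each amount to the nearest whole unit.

bread flour: 39 g; powdered sugar: 3 oz; brown sugar: 230 g; mashed banana: 10 tbsp; buttermilk: 697 g

Scaling factor: 26/16 = 13/8 = 1.625.
bread flour: 3 tbsp × 13/8 ÷ 16 tbsp/cup × 127 g/cup ≈ 39 g
powdered sugar: 0.5 cup × 13/8 × 120 g/cup ÷ 28.35 g/oz ≈ 3 oz
brown sugar: 5 oz × 13/8 × 28.35 g/oz ≈ 230 g
mashed banana: 90 g × 13/8 ÷ 232 g/cup × 16 tbsp/cup ≈ 10 tbsp
buttermilk: 14 fl oz × 13/8 ÷ 8 fl oz/cup × 245 g/cup ≈ 697 g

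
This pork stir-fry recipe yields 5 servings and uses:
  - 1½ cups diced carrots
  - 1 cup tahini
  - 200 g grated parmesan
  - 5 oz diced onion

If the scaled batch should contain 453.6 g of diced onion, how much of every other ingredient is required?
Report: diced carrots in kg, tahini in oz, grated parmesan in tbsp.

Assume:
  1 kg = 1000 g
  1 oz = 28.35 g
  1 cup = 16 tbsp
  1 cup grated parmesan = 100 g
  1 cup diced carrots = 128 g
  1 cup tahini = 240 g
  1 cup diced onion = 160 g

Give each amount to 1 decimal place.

diced carrots: 0.6 kg; tahini: 27.1 oz; grated parmesan: 102.4 tbsp

The original recipe has 141.75 g of diced onion, so the scaling factor is 453.6 ÷ 141.75 = 16/5 = 3.2.
diced carrots: 1.5 cup × 16/5 × 128 g/cup ÷ 1000 g/kg ≈ 0.6 kg
tahini: 1 cup × 16/5 × 240 g/cup ÷ 28.35 g/oz ≈ 27.1 oz
grated parmesan: 200 g × 16/5 ÷ 100 g/cup × 16 tbsp/cup = 102.4 tbsp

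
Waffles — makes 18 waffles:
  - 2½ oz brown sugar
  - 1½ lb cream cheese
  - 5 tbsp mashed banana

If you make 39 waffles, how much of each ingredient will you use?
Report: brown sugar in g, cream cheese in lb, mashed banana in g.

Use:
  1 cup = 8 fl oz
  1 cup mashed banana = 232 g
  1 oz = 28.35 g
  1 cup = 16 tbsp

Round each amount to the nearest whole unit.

Scaling factor: 39/18 = 13/6.
brown sugar: 2.5 oz × 13/6 × 28.35 g/oz ≈ 154 g
cream cheese: 1.5 lb × 13/6 ≈ 3 lb
mashed banana: 5 tbsp × 13/6 ÷ 16 tbsp/cup × 232 g/cup ≈ 157 g

brown sugar: 154 g; cream cheese: 3 lb; mashed banana: 157 g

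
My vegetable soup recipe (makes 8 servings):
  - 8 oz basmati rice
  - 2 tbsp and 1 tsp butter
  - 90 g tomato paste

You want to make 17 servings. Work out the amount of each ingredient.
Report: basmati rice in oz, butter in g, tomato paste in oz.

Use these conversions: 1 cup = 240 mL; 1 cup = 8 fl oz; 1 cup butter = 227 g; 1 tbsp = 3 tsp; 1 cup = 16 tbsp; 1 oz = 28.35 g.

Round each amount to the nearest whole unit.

Scaling factor: 17/8 = 2.125.
basmati rice: 8 oz × 17/8 = 17 oz
butter: (2 tbsp + 1 tsp = 7/3 tbsp) × 17/8 ÷ 16 tbsp/cup × 227 g/cup ≈ 70 g
tomato paste: 90 g × 17/8 ÷ 28.35 g/oz ≈ 7 oz

basmati rice: 17 oz; butter: 70 g; tomato paste: 7 oz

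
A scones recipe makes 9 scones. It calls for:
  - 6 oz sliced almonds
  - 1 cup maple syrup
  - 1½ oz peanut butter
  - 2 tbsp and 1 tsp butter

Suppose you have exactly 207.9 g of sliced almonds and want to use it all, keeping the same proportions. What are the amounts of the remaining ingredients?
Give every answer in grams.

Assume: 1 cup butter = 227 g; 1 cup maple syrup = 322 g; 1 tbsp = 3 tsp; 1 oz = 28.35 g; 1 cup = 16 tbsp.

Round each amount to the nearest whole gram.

maple syrup: 394 g; peanut butter: 52 g; butter: 40 g

The original recipe has 170.1 g of sliced almonds, so the scaling factor is 207.9 ÷ 170.1 = 11/9.
maple syrup: 1 cup × 11/9 × 322 g/cup ≈ 394 g
peanut butter: 1.5 oz × 11/9 × 28.35 g/oz ≈ 52 g
butter: (2 tbsp + 1 tsp = 7/3 tbsp) × 11/9 ÷ 16 tbsp/cup × 227 g/cup ≈ 40 g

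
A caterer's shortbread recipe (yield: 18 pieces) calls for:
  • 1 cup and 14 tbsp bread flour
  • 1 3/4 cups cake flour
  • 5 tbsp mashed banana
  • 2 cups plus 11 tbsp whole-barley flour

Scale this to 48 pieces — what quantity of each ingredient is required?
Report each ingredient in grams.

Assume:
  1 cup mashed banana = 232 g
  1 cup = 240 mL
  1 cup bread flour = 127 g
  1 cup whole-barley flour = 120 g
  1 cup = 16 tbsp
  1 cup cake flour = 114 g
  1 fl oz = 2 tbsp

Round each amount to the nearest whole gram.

Scaling factor: 48/18 = 8/3.
bread flour: (1 cup + 14 tbsp = 1.875 cup) × 8/3 × 127 g/cup = 635 g
cake flour: 1.75 cup × 8/3 × 114 g/cup = 532 g
mashed banana: 5 tbsp × 8/3 ÷ 16 tbsp/cup × 232 g/cup ≈ 193 g
whole-barley flour: (2 cup + 11 tbsp = 2.6875 cup) × 8/3 × 120 g/cup = 860 g

bread flour: 635 g; cake flour: 532 g; mashed banana: 193 g; whole-barley flour: 860 g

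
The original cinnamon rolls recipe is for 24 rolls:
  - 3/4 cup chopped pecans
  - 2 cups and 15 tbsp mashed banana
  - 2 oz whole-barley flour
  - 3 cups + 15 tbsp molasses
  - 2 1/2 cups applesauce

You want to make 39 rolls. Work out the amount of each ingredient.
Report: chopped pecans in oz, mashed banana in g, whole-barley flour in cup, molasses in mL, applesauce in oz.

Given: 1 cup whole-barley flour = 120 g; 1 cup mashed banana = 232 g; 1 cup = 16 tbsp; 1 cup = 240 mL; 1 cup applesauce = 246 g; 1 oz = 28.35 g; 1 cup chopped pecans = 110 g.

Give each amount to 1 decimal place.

Scaling factor: 39/24 = 13/8 = 1.625.
chopped pecans: 0.75 cup × 13/8 × 110 g/cup ÷ 28.35 g/oz ≈ 4.7 oz
mashed banana: (2 cup + 15 tbsp = 2.9375 cup) × 13/8 × 232 g/cup ≈ 1107.4 g
whole-barley flour: 2 oz × 13/8 × 28.35 g/oz ÷ 120 g/cup ≈ 0.8 cup
molasses: (3 cup + 15 tbsp = 3.9375 cup) × 13/8 × 240 mL/cup ≈ 1535.6 mL
applesauce: 2.5 cup × 13/8 × 246 g/cup ÷ 28.35 g/oz ≈ 35.3 oz

chopped pecans: 4.7 oz; mashed banana: 1107.4 g; whole-barley flour: 0.8 cup; molasses: 1535.6 mL; applesauce: 35.3 oz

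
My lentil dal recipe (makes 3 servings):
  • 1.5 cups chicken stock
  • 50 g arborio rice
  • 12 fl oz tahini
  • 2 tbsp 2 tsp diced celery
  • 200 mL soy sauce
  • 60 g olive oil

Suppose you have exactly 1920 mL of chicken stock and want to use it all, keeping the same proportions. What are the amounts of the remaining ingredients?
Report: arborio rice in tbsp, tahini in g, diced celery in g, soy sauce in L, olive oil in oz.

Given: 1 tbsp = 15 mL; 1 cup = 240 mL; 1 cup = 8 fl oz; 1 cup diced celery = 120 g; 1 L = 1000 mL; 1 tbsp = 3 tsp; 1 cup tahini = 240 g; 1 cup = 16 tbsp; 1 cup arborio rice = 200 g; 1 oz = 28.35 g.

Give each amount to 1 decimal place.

arborio rice: 21.3 tbsp; tahini: 1920.0 g; diced celery: 106.7 g; soy sauce: 1.1 L; olive oil: 11.3 oz

The original recipe has 360 mL of chicken stock, so the scaling factor is 1920 ÷ 360 = 16/3.
arborio rice: 50 g × 16/3 ÷ 200 g/cup × 16 tbsp/cup ≈ 21.3 tbsp
tahini: 12 fl oz × 16/3 ÷ 8 fl oz/cup × 240 g/cup = 1920.0 g
diced celery: (2 tbsp + 2 tsp = 8/3 tbsp) × 16/3 ÷ 16 tbsp/cup × 120 g/cup ≈ 106.7 g
soy sauce: 200 mL × 16/3 ÷ 1000 mL/L ≈ 1.1 L
olive oil: 60 g × 16/3 ÷ 28.35 g/oz ≈ 11.3 oz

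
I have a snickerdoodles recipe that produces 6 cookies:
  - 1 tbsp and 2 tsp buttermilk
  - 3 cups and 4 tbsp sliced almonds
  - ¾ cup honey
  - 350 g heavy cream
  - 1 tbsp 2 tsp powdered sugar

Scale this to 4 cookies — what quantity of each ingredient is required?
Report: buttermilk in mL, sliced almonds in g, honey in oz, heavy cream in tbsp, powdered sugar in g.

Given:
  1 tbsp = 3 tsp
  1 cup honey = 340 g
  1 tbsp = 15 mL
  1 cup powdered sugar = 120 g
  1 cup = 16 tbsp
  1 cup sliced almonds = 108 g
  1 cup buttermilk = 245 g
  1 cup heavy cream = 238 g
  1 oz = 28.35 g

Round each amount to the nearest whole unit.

buttermilk: 17 mL; sliced almonds: 234 g; honey: 6 oz; heavy cream: 16 tbsp; powdered sugar: 8 g

Scaling factor: 4/6 = 2/3.
buttermilk: (1 tbsp + 2 tsp = 5/3 tbsp) × 2/3 × 15 mL/tbsp ≈ 17 mL
sliced almonds: (3 cup + 4 tbsp = 3.25 cup) × 2/3 × 108 g/cup = 234 g
honey: 0.75 cup × 2/3 × 340 g/cup ÷ 28.35 g/oz ≈ 6 oz
heavy cream: 350 g × 2/3 ÷ 238 g/cup × 16 tbsp/cup ≈ 16 tbsp
powdered sugar: (1 tbsp + 2 tsp = 5/3 tbsp) × 2/3 ÷ 16 tbsp/cup × 120 g/cup ≈ 8 g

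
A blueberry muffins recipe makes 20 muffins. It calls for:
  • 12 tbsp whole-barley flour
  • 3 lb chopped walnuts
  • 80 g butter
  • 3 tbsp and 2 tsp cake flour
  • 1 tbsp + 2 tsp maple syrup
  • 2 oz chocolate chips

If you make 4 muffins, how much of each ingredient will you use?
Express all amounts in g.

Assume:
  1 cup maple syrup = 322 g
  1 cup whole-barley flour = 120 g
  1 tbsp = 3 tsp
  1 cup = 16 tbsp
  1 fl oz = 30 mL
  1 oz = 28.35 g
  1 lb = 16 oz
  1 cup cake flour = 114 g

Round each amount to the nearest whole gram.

whole-barley flour: 18 g; chopped walnuts: 272 g; butter: 16 g; cake flour: 5 g; maple syrup: 7 g; chocolate chips: 11 g

Scaling factor: 4/20 = 1/5 = 0.2.
whole-barley flour: 12 tbsp × 1/5 ÷ 16 tbsp/cup × 120 g/cup = 18 g
chopped walnuts: 3 lb × 1/5 × 16 oz/lb × 28.35 g/oz ≈ 272 g
butter: 80 g × 1/5 = 16 g
cake flour: (3 tbsp + 2 tsp = 11/3 tbsp) × 1/5 ÷ 16 tbsp/cup × 114 g/cup ≈ 5 g
maple syrup: (1 tbsp + 2 tsp = 5/3 tbsp) × 1/5 ÷ 16 tbsp/cup × 322 g/cup ≈ 7 g
chocolate chips: 2 oz × 1/5 × 28.35 g/oz ≈ 11 g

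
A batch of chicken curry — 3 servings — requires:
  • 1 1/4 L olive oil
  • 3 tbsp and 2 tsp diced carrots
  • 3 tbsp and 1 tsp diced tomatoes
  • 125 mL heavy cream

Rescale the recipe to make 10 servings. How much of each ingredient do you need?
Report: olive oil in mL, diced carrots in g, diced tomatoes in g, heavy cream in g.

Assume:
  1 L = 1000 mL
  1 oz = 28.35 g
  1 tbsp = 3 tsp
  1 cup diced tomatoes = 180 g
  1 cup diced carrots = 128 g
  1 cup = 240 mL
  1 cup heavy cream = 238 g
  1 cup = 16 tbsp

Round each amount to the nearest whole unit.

Scaling factor: 10/3.
olive oil: 1.25 L × 10/3 × 1000 mL/L ≈ 4167 mL
diced carrots: (3 tbsp + 2 tsp = 11/3 tbsp) × 10/3 ÷ 16 tbsp/cup × 128 g/cup ≈ 98 g
diced tomatoes: (3 tbsp + 1 tsp = 10/3 tbsp) × 10/3 ÷ 16 tbsp/cup × 180 g/cup = 125 g
heavy cream: 125 mL × 10/3 ÷ 240 mL/cup × 238 g/cup ≈ 413 g

olive oil: 4167 mL; diced carrots: 98 g; diced tomatoes: 125 g; heavy cream: 413 g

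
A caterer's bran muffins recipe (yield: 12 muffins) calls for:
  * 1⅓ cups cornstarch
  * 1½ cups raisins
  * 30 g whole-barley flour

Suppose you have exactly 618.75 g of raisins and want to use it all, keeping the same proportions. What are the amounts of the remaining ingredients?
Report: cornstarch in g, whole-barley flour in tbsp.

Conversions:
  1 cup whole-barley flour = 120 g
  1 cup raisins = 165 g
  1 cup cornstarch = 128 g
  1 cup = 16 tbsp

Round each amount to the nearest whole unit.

The original recipe has 247.5 g of raisins, so the scaling factor is 618.75 ÷ 247.5 = 5/2 = 2.5.
cornstarch: 4/3 cup × 5/2 × 128 g/cup ≈ 427 g
whole-barley flour: 30 g × 5/2 ÷ 120 g/cup × 16 tbsp/cup = 10 tbsp

cornstarch: 427 g; whole-barley flour: 10 tbsp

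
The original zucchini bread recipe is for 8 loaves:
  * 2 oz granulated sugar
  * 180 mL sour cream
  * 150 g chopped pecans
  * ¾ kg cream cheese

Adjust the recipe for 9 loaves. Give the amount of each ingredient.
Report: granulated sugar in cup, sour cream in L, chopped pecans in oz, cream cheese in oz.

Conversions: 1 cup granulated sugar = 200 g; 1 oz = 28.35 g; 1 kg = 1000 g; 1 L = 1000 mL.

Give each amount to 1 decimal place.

granulated sugar: 0.3 cup; sour cream: 0.2 L; chopped pecans: 6.0 oz; cream cheese: 29.8 oz

Scaling factor: 9/8 = 1.125.
granulated sugar: 2 oz × 9/8 × 28.35 g/oz ÷ 200 g/cup ≈ 0.3 cup
sour cream: 180 mL × 9/8 ÷ 1000 mL/L ≈ 0.2 L
chopped pecans: 150 g × 9/8 ÷ 28.35 g/oz ≈ 6.0 oz
cream cheese: 0.75 kg × 9/8 × 1000 g/kg ÷ 28.35 g/oz ≈ 29.8 oz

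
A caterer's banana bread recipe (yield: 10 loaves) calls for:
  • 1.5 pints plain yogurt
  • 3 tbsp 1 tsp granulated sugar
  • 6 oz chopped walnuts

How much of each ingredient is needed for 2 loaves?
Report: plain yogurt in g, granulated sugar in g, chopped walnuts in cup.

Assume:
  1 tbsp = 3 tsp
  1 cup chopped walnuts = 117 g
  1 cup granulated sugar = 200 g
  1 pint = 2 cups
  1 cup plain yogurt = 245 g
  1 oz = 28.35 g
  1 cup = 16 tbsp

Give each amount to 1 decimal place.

plain yogurt: 147.0 g; granulated sugar: 8.3 g; chopped walnuts: 0.3 cup

Scaling factor: 2/10 = 1/5 = 0.2.
plain yogurt: 1.5 pint × 1/5 × 2 cup/pint × 245 g/cup = 147.0 g
granulated sugar: (3 tbsp + 1 tsp = 10/3 tbsp) × 1/5 ÷ 16 tbsp/cup × 200 g/cup ≈ 8.3 g
chopped walnuts: 6 oz × 1/5 × 28.35 g/oz ÷ 117 g/cup ≈ 0.3 cup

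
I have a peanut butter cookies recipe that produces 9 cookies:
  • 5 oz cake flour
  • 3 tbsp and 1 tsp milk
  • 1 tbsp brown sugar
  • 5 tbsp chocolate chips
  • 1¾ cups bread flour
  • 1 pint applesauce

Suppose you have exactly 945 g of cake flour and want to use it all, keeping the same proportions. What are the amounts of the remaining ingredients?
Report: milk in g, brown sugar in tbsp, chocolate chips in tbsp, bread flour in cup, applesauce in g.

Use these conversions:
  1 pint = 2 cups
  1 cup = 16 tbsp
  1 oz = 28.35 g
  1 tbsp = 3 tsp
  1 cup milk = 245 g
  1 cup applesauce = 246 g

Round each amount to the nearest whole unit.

The original recipe has 141.75 g of cake flour, so the scaling factor is 945 ÷ 141.75 = 20/3.
milk: (3 tbsp + 1 tsp = 10/3 tbsp) × 20/3 ÷ 16 tbsp/cup × 245 g/cup ≈ 340 g
brown sugar: 1 tbsp × 20/3 ≈ 7 tbsp
chocolate chips: 5 tbsp × 20/3 ≈ 33 tbsp
bread flour: 1.75 cup × 20/3 ≈ 12 cup
applesauce: 1 pint × 20/3 × 2 cup/pint × 246 g/cup = 3280 g

milk: 340 g; brown sugar: 7 tbsp; chocolate chips: 33 tbsp; bread flour: 12 cup; applesauce: 3280 g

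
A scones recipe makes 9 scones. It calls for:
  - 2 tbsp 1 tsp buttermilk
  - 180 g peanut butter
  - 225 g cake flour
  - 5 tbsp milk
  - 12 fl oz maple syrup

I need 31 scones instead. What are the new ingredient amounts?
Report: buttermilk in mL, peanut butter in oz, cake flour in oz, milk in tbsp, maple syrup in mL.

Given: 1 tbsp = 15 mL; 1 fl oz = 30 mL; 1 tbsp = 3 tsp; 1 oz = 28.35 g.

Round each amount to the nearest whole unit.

buttermilk: 121 mL; peanut butter: 22 oz; cake flour: 27 oz; milk: 17 tbsp; maple syrup: 1240 mL

Scaling factor: 31/9.
buttermilk: (2 tbsp + 1 tsp = 7/3 tbsp) × 31/9 × 15 mL/tbsp ≈ 121 mL
peanut butter: 180 g × 31/9 ÷ 28.35 g/oz ≈ 22 oz
cake flour: 225 g × 31/9 ÷ 28.35 g/oz ≈ 27 oz
milk: 5 tbsp × 31/9 ≈ 17 tbsp
maple syrup: 12 fl oz × 31/9 × 30 mL/fl oz = 1240 mL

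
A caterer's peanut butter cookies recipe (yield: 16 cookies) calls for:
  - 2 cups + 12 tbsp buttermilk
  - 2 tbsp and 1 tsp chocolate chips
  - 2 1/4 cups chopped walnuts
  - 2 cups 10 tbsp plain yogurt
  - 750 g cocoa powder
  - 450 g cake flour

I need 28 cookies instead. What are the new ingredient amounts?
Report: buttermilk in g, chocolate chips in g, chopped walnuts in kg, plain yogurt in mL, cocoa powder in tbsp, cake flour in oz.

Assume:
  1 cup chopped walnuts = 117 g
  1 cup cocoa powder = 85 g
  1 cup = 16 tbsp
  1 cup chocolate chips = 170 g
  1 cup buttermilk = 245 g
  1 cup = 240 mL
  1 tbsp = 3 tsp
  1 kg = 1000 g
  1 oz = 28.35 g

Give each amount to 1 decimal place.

buttermilk: 1179.1 g; chocolate chips: 43.4 g; chopped walnuts: 0.5 kg; plain yogurt: 1102.5 mL; cocoa powder: 247.1 tbsp; cake flour: 27.8 oz

Scaling factor: 28/16 = 7/4 = 1.75.
buttermilk: (2 cup + 12 tbsp = 2.75 cup) × 7/4 × 245 g/cup ≈ 1179.1 g
chocolate chips: (2 tbsp + 1 tsp = 7/3 tbsp) × 7/4 ÷ 16 tbsp/cup × 170 g/cup ≈ 43.4 g
chopped walnuts: 2.25 cup × 7/4 × 117 g/cup ÷ 1000 g/kg ≈ 0.5 kg
plain yogurt: (2 cup + 10 tbsp = 2.625 cup) × 7/4 × 240 mL/cup = 1102.5 mL
cocoa powder: 750 g × 7/4 ÷ 85 g/cup × 16 tbsp/cup ≈ 247.1 tbsp
cake flour: 450 g × 7/4 ÷ 28.35 g/oz ≈ 27.8 oz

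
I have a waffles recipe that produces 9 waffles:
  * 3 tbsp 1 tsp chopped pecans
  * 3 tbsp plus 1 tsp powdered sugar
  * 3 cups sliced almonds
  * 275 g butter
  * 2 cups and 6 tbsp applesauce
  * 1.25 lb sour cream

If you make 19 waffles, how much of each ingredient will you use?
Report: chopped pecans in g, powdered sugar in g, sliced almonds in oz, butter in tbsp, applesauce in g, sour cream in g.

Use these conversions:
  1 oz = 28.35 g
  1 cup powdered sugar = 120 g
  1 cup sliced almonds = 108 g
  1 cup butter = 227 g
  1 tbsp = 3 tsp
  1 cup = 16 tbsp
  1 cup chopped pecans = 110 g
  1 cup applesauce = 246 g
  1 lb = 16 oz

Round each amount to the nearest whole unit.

chopped pecans: 48 g; powdered sugar: 53 g; sliced almonds: 24 oz; butter: 41 tbsp; applesauce: 1233 g; sour cream: 1197 g

Scaling factor: 19/9.
chopped pecans: (3 tbsp + 1 tsp = 10/3 tbsp) × 19/9 ÷ 16 tbsp/cup × 110 g/cup ≈ 48 g
powdered sugar: (3 tbsp + 1 tsp = 10/3 tbsp) × 19/9 ÷ 16 tbsp/cup × 120 g/cup ≈ 53 g
sliced almonds: 3 cup × 19/9 × 108 g/cup ÷ 28.35 g/oz ≈ 24 oz
butter: 275 g × 19/9 ÷ 227 g/cup × 16 tbsp/cup ≈ 41 tbsp
applesauce: (2 cup + 6 tbsp = 2.375 cup) × 19/9 × 246 g/cup ≈ 1233 g
sour cream: 1.25 lb × 19/9 × 16 oz/lb × 28.35 g/oz = 1197 g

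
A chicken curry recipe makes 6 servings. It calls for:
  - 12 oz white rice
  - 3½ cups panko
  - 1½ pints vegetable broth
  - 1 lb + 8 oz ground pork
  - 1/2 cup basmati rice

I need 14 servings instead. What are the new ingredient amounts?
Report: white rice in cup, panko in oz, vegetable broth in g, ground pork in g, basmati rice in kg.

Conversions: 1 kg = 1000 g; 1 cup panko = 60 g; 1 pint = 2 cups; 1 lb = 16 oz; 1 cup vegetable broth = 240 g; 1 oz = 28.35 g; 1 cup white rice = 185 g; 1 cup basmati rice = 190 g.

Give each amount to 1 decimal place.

Scaling factor: 14/6 = 7/3.
white rice: 12 oz × 7/3 × 28.35 g/oz ÷ 185 g/cup ≈ 4.3 cup
panko: 3.5 cup × 7/3 × 60 g/cup ÷ 28.35 g/oz ≈ 17.3 oz
vegetable broth: 1.5 pint × 7/3 × 2 cup/pint × 240 g/cup = 1680.0 g
ground pork: (1 lb + 8 oz = 1.5 lb) × 7/3 × 16 oz/lb × 28.35 g/oz = 1587.6 g
basmati rice: 0.5 cup × 7/3 × 190 g/cup ÷ 1000 g/kg ≈ 0.2 kg

white rice: 4.3 cup; panko: 17.3 oz; vegetable broth: 1680.0 g; ground pork: 1587.6 g; basmati rice: 0.2 kg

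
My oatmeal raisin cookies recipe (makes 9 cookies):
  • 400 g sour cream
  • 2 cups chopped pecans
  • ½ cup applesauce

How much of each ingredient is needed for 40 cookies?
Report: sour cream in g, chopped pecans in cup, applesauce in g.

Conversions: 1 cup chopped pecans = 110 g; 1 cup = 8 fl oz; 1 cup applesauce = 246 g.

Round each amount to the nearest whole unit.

sour cream: 1778 g; chopped pecans: 9 cup; applesauce: 547 g

Scaling factor: 40/9.
sour cream: 400 g × 40/9 ≈ 1778 g
chopped pecans: 2 cup × 40/9 ≈ 9 cup
applesauce: 0.5 cup × 40/9 × 246 g/cup ≈ 547 g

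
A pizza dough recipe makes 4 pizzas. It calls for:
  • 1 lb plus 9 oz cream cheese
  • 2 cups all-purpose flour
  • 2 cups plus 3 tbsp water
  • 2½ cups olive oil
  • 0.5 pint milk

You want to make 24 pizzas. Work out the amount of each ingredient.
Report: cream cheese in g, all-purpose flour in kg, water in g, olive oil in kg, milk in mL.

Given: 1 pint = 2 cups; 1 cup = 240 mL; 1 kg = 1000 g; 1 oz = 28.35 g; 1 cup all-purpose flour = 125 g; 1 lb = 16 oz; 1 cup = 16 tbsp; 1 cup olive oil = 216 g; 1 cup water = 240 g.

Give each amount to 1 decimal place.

Scaling factor: 24/4 = 6.
cream cheese: (1 lb + 9 oz = 1.5625 lb) × 6 × 16 oz/lb × 28.35 g/oz = 4252.5 g
all-purpose flour: 2 cup × 6 × 125 g/cup ÷ 1000 g/kg = 1.5 kg
water: (2 cup + 3 tbsp = 2.1875 cup) × 6 × 240 g/cup = 3150.0 g
olive oil: 2.5 cup × 6 × 216 g/cup ÷ 1000 g/kg ≈ 3.2 kg
milk: 0.5 pint × 6 × 2 cup/pint × 240 mL/cup = 1440.0 mL

cream cheese: 4252.5 g; all-purpose flour: 1.5 kg; water: 3150.0 g; olive oil: 3.2 kg; milk: 1440.0 mL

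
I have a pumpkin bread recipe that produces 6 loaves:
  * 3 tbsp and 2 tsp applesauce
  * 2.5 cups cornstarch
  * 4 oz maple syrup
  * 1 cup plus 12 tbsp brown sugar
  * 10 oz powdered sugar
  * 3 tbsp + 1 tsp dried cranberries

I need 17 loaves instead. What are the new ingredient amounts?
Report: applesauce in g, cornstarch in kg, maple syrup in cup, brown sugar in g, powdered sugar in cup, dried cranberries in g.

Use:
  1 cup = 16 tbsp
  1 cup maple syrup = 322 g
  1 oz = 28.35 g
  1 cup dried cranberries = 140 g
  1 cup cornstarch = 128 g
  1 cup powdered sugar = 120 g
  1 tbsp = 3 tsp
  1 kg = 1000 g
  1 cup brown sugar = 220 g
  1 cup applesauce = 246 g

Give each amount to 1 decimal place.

Scaling factor: 17/6.
applesauce: (3 tbsp + 2 tsp = 11/3 tbsp) × 17/6 ÷ 16 tbsp/cup × 246 g/cup ≈ 159.7 g
cornstarch: 2.5 cup × 17/6 × 128 g/cup ÷ 1000 g/kg ≈ 0.9 kg
maple syrup: 4 oz × 17/6 × 28.35 g/oz ÷ 322 g/cup ≈ 1.0 cup
brown sugar: (1 cup + 12 tbsp = 1.75 cup) × 17/6 × 220 g/cup ≈ 1090.8 g
powdered sugar: 10 oz × 17/6 × 28.35 g/oz ÷ 120 g/cup ≈ 6.7 cup
dried cranberries: (3 tbsp + 1 tsp = 10/3 tbsp) × 17/6 ÷ 16 tbsp/cup × 140 g/cup ≈ 82.6 g

applesauce: 159.7 g; cornstarch: 0.9 kg; maple syrup: 1.0 cup; brown sugar: 1090.8 g; powdered sugar: 6.7 cup; dried cranberries: 82.6 g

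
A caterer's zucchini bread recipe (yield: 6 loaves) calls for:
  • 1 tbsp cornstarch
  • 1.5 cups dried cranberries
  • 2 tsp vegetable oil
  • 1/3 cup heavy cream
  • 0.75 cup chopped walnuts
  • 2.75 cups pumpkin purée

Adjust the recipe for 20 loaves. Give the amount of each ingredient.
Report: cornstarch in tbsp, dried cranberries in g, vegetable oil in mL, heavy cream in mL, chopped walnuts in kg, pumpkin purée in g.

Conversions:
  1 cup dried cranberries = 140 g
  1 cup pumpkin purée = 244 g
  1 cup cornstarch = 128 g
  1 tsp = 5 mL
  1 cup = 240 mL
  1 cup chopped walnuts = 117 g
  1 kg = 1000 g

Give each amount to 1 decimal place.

Scaling factor: 20/6 = 10/3.
cornstarch: 1 tbsp × 10/3 ≈ 3.3 tbsp
dried cranberries: 1.5 cup × 10/3 × 140 g/cup = 700.0 g
vegetable oil: 2 tsp × 10/3 × 5 mL/tsp ≈ 33.3 mL
heavy cream: 1/3 cup × 10/3 × 240 mL/cup ≈ 266.7 mL
chopped walnuts: 0.75 cup × 10/3 × 117 g/cup ÷ 1000 g/kg ≈ 0.3 kg
pumpkin purée: 2.75 cup × 10/3 × 244 g/cup ≈ 2236.7 g

cornstarch: 3.3 tbsp; dried cranberries: 700.0 g; vegetable oil: 33.3 mL; heavy cream: 266.7 mL; chopped walnuts: 0.3 kg; pumpkin purée: 2236.7 g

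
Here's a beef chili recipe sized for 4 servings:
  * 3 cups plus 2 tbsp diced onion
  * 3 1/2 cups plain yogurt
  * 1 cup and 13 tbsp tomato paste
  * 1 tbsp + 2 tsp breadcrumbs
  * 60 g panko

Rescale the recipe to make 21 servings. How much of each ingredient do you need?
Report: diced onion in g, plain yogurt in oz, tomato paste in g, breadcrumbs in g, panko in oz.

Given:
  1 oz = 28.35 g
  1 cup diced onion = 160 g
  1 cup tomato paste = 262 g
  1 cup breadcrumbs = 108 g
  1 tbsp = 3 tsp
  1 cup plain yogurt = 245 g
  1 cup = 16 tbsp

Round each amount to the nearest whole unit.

Scaling factor: 21/4 = 5.25.
diced onion: (3 cup + 2 tbsp = 3.125 cup) × 21/4 × 160 g/cup = 2625 g
plain yogurt: 3.5 cup × 21/4 × 245 g/cup ÷ 28.35 g/oz ≈ 159 oz
tomato paste: (1 cup + 13 tbsp = 1.8125 cup) × 21/4 × 262 g/cup ≈ 2493 g
breadcrumbs: (1 tbsp + 2 tsp = 5/3 tbsp) × 21/4 ÷ 16 tbsp/cup × 108 g/cup ≈ 59 g
panko: 60 g × 21/4 ÷ 28.35 g/oz ≈ 11 oz

diced onion: 2625 g; plain yogurt: 159 oz; tomato paste: 2493 g; breadcrumbs: 59 g; panko: 11 oz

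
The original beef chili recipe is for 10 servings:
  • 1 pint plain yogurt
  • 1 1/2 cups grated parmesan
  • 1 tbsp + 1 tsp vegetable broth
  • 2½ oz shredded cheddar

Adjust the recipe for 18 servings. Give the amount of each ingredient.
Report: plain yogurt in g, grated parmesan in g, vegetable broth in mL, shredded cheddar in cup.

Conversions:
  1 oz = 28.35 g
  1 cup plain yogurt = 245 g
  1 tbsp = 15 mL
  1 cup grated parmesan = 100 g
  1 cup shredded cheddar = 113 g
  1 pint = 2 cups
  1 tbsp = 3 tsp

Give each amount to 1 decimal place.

plain yogurt: 882.0 g; grated parmesan: 270.0 g; vegetable broth: 36.0 mL; shredded cheddar: 1.1 cup

Scaling factor: 18/10 = 9/5 = 1.8.
plain yogurt: 1 pint × 9/5 × 2 cup/pint × 245 g/cup = 882.0 g
grated parmesan: 1.5 cup × 9/5 × 100 g/cup = 270.0 g
vegetable broth: (1 tbsp + 1 tsp = 4/3 tbsp) × 9/5 × 15 mL/tbsp = 36.0 mL
shredded cheddar: 2.5 oz × 9/5 × 28.35 g/oz ÷ 113 g/cup ≈ 1.1 cup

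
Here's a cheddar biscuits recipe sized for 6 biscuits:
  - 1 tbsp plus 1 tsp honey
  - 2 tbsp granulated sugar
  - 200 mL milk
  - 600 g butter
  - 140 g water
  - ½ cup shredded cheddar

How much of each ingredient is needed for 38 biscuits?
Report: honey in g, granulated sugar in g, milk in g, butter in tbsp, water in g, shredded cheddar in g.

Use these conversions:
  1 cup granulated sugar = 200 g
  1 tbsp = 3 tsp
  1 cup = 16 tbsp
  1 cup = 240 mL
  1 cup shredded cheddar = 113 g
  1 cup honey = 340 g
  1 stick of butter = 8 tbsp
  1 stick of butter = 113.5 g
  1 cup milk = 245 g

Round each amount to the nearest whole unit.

Scaling factor: 38/6 = 19/3.
honey: (1 tbsp + 1 tsp = 4/3 tbsp) × 19/3 ÷ 16 tbsp/cup × 340 g/cup ≈ 179 g
granulated sugar: 2 tbsp × 19/3 ÷ 16 tbsp/cup × 200 g/cup ≈ 158 g
milk: 200 mL × 19/3 ÷ 240 mL/cup × 245 g/cup ≈ 1293 g
butter: 600 g × 19/3 ÷ 113.5 g/stick × 8 tbsp/stick ≈ 268 tbsp
water: 140 g × 19/3 ≈ 887 g
shredded cheddar: 0.5 cup × 19/3 × 113 g/cup ≈ 358 g

honey: 179 g; granulated sugar: 158 g; milk: 1293 g; butter: 268 tbsp; water: 887 g; shredded cheddar: 358 g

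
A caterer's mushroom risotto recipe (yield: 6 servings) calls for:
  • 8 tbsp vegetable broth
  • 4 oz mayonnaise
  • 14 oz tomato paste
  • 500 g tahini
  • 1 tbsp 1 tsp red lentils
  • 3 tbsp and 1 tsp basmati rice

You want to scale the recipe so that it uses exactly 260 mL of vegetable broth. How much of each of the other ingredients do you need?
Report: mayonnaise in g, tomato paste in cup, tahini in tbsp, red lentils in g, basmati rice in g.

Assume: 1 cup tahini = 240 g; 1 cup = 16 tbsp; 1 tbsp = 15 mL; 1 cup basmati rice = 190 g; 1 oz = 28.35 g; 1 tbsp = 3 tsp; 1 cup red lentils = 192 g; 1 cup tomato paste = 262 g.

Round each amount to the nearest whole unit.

The original recipe has 120 mL of vegetable broth, so the scaling factor is 260 ÷ 120 = 13/6.
mayonnaise: 4 oz × 13/6 × 28.35 g/oz ≈ 246 g
tomato paste: 14 oz × 13/6 × 28.35 g/oz ÷ 262 g/cup ≈ 3 cup
tahini: 500 g × 13/6 ÷ 240 g/cup × 16 tbsp/cup ≈ 72 tbsp
red lentils: (1 tbsp + 1 tsp = 4/3 tbsp) × 13/6 ÷ 16 tbsp/cup × 192 g/cup ≈ 35 g
basmati rice: (3 tbsp + 1 tsp = 10/3 tbsp) × 13/6 ÷ 16 tbsp/cup × 190 g/cup ≈ 86 g

mayonnaise: 246 g; tomato paste: 3 cup; tahini: 72 tbsp; red lentils: 35 g; basmati rice: 86 g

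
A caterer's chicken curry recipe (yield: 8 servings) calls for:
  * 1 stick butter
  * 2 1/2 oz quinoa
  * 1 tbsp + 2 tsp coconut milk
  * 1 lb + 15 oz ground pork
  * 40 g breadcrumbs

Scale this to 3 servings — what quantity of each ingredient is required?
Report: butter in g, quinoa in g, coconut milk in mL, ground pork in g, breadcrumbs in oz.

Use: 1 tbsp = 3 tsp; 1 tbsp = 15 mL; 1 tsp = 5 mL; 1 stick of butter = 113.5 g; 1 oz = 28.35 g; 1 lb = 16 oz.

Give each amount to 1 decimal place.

butter: 42.6 g; quinoa: 26.6 g; coconut milk: 9.4 mL; ground pork: 329.6 g; breadcrumbs: 0.5 oz

Scaling factor: 3/8 = 0.375.
butter: 1 stick × 3/8 × 113.5 g/stick ≈ 42.6 g
quinoa: 2.5 oz × 3/8 × 28.35 g/oz ≈ 26.6 g
coconut milk: (1 tbsp + 2 tsp = 5/3 tbsp) × 3/8 × 15 mL/tbsp ≈ 9.4 mL
ground pork: (1 lb + 15 oz = 1.9375 lb) × 3/8 × 16 oz/lb × 28.35 g/oz ≈ 329.6 g
breadcrumbs: 40 g × 3/8 ÷ 28.35 g/oz ≈ 0.5 oz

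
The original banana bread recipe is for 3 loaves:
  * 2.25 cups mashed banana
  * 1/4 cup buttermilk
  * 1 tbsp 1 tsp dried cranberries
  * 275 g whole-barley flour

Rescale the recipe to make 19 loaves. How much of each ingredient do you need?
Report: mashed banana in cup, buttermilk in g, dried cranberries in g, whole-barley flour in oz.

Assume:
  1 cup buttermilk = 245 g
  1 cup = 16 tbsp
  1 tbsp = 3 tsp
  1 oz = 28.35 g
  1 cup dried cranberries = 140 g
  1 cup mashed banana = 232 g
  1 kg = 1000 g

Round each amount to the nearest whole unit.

mashed banana: 14 cup; buttermilk: 388 g; dried cranberries: 74 g; whole-barley flour: 61 oz

Scaling factor: 19/3.
mashed banana: 2.25 cup × 19/3 ≈ 14 cup
buttermilk: 0.25 cup × 19/3 × 245 g/cup ≈ 388 g
dried cranberries: (1 tbsp + 1 tsp = 4/3 tbsp) × 19/3 ÷ 16 tbsp/cup × 140 g/cup ≈ 74 g
whole-barley flour: 275 g × 19/3 ÷ 28.35 g/oz ≈ 61 oz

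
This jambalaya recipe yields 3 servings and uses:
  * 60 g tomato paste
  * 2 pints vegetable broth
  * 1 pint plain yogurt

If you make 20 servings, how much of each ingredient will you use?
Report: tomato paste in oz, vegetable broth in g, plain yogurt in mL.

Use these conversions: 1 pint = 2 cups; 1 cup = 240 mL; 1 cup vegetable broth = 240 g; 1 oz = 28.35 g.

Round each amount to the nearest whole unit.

Scaling factor: 20/3.
tomato paste: 60 g × 20/3 ÷ 28.35 g/oz ≈ 14 oz
vegetable broth: 2 pint × 20/3 × 2 cup/pint × 240 g/cup = 6400 g
plain yogurt: 1 pint × 20/3 × 2 cup/pint × 240 mL/cup = 3200 mL

tomato paste: 14 oz; vegetable broth: 6400 g; plain yogurt: 3200 mL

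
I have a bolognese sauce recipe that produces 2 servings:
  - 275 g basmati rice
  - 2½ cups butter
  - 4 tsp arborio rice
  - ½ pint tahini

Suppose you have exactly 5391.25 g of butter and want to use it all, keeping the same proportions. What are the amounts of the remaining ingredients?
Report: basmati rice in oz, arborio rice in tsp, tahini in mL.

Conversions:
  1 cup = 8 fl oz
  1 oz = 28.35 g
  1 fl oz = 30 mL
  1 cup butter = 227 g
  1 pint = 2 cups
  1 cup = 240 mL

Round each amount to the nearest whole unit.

The original recipe has 567.5 g of butter, so the scaling factor is 5391.25 ÷ 567.5 = 19/2 = 9.5.
basmati rice: 275 g × 19/2 ÷ 28.35 g/oz ≈ 92 oz
arborio rice: 4 tsp × 19/2 = 38 tsp
tahini: 0.5 pint × 19/2 × 2 cup/pint × 240 mL/cup = 2280 mL

basmati rice: 92 oz; arborio rice: 38 tsp; tahini: 2280 mL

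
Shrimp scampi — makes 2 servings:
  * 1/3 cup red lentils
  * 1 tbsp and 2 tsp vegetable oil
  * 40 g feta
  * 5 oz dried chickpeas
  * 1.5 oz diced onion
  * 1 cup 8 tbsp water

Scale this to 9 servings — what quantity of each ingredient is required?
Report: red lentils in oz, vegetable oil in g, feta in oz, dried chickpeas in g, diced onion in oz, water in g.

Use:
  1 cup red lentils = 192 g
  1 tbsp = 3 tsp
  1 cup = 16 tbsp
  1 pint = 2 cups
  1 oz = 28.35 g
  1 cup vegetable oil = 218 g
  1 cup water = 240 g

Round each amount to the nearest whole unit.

red lentils: 10 oz; vegetable oil: 102 g; feta: 6 oz; dried chickpeas: 638 g; diced onion: 7 oz; water: 1620 g

Scaling factor: 9/2 = 4.5.
red lentils: 1/3 cup × 9/2 × 192 g/cup ÷ 28.35 g/oz ≈ 10 oz
vegetable oil: (1 tbsp + 2 tsp = 5/3 tbsp) × 9/2 ÷ 16 tbsp/cup × 218 g/cup ≈ 102 g
feta: 40 g × 9/2 ÷ 28.35 g/oz ≈ 6 oz
dried chickpeas: 5 oz × 9/2 × 28.35 g/oz ≈ 638 g
diced onion: 1.5 oz × 9/2 ≈ 7 oz
water: (1 cup + 8 tbsp = 1.5 cup) × 9/2 × 240 g/cup = 1620 g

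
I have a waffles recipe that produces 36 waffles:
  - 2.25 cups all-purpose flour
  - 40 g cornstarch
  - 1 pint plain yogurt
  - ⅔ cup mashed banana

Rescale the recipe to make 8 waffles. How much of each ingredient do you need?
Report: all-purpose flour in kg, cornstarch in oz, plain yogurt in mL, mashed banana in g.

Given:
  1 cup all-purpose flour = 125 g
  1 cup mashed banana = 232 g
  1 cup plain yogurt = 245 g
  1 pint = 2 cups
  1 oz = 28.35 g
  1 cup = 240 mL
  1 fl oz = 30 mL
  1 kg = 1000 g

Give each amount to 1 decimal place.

all-purpose flour: 0.1 kg; cornstarch: 0.3 oz; plain yogurt: 106.7 mL; mashed banana: 34.4 g

Scaling factor: 8/36 = 2/9.
all-purpose flour: 2.25 cup × 2/9 × 125 g/cup ÷ 1000 g/kg ≈ 0.1 kg
cornstarch: 40 g × 2/9 ÷ 28.35 g/oz ≈ 0.3 oz
plain yogurt: 1 pint × 2/9 × 2 cup/pint × 240 mL/cup ≈ 106.7 mL
mashed banana: 2/3 cup × 2/9 × 232 g/cup ≈ 34.4 g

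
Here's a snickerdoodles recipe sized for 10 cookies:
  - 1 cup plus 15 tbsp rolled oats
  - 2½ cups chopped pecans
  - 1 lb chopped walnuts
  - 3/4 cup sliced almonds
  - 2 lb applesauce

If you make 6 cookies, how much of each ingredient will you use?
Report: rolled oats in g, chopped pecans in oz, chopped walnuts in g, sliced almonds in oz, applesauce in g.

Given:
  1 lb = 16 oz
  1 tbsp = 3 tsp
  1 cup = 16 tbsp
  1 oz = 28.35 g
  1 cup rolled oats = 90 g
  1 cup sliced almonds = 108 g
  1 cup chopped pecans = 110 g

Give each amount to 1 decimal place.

rolled oats: 104.6 g; chopped pecans: 5.8 oz; chopped walnuts: 272.2 g; sliced almonds: 1.7 oz; applesauce: 544.3 g

Scaling factor: 6/10 = 3/5 = 0.6.
rolled oats: (1 cup + 15 tbsp = 1.9375 cup) × 3/5 × 90 g/cup ≈ 104.6 g
chopped pecans: 2.5 cup × 3/5 × 110 g/cup ÷ 28.35 g/oz ≈ 5.8 oz
chopped walnuts: 1 lb × 3/5 × 16 oz/lb × 28.35 g/oz ≈ 272.2 g
sliced almonds: 0.75 cup × 3/5 × 108 g/cup ÷ 28.35 g/oz ≈ 1.7 oz
applesauce: 2 lb × 3/5 × 16 oz/lb × 28.35 g/oz ≈ 544.3 g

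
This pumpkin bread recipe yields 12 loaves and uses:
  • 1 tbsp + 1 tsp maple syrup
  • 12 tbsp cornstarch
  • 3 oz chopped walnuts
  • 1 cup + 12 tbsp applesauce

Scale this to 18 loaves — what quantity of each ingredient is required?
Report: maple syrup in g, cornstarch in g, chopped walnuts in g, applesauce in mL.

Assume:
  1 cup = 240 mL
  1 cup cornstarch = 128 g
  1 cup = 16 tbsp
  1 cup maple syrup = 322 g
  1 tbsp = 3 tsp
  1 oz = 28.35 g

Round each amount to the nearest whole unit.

maple syrup: 40 g; cornstarch: 144 g; chopped walnuts: 128 g; applesauce: 630 mL

Scaling factor: 18/12 = 3/2 = 1.5.
maple syrup: (1 tbsp + 1 tsp = 4/3 tbsp) × 3/2 ÷ 16 tbsp/cup × 322 g/cup ≈ 40 g
cornstarch: 12 tbsp × 3/2 ÷ 16 tbsp/cup × 128 g/cup = 144 g
chopped walnuts: 3 oz × 3/2 × 28.35 g/oz ≈ 128 g
applesauce: (1 cup + 12 tbsp = 1.75 cup) × 3/2 × 240 mL/cup = 630 mL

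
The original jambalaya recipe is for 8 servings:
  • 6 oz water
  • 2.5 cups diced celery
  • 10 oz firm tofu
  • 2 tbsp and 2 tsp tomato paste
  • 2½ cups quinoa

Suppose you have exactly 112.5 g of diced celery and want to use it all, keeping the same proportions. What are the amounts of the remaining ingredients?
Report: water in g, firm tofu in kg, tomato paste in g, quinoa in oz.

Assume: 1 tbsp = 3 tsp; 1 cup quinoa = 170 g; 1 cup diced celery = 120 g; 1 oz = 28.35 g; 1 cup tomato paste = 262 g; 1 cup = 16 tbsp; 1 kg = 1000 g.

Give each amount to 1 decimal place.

water: 63.8 g; firm tofu: 0.1 kg; tomato paste: 16.4 g; quinoa: 5.6 oz

The original recipe has 300 g of diced celery, so the scaling factor is 112.5 ÷ 300 = 3/8 = 0.375.
water: 6 oz × 3/8 × 28.35 g/oz ≈ 63.8 g
firm tofu: 10 oz × 3/8 × 28.35 g/oz ÷ 1000 g/kg ≈ 0.1 kg
tomato paste: (2 tbsp + 2 tsp = 8/3 tbsp) × 3/8 ÷ 16 tbsp/cup × 262 g/cup ≈ 16.4 g
quinoa: 2.5 cup × 3/8 × 170 g/cup ÷ 28.35 g/oz ≈ 5.6 oz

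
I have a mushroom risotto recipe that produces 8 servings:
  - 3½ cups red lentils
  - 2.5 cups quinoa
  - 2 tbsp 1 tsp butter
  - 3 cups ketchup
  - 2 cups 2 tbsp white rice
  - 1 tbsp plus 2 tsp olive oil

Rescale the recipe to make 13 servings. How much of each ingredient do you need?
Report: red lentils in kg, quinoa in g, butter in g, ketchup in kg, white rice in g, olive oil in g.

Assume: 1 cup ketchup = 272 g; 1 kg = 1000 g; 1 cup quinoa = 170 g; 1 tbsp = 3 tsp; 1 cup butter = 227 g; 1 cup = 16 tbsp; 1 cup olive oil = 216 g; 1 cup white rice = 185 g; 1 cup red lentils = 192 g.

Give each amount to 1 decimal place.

red lentils: 1.1 kg; quinoa: 690.6 g; butter: 53.8 g; ketchup: 1.3 kg; white rice: 638.8 g; olive oil: 36.6 g

Scaling factor: 13/8 = 1.625.
red lentils: 3.5 cup × 13/8 × 192 g/cup ÷ 1000 g/kg ≈ 1.1 kg
quinoa: 2.5 cup × 13/8 × 170 g/cup ≈ 690.6 g
butter: (2 tbsp + 1 tsp = 7/3 tbsp) × 13/8 ÷ 16 tbsp/cup × 227 g/cup ≈ 53.8 g
ketchup: 3 cup × 13/8 × 272 g/cup ÷ 1000 g/kg ≈ 1.3 kg
white rice: (2 cup + 2 tbsp = 2.125 cup) × 13/8 × 185 g/cup ≈ 638.8 g
olive oil: (1 tbsp + 2 tsp = 5/3 tbsp) × 13/8 ÷ 16 tbsp/cup × 216 g/cup ≈ 36.6 g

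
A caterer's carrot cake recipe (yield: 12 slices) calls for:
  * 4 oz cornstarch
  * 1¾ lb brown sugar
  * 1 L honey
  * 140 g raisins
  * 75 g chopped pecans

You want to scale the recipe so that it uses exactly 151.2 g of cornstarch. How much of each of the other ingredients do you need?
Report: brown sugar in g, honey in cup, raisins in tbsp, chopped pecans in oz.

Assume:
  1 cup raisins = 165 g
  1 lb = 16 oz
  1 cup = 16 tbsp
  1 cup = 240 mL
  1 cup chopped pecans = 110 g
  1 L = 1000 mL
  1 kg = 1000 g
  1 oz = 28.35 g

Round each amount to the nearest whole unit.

brown sugar: 1058 g; honey: 6 cup; raisins: 18 tbsp; chopped pecans: 4 oz

The original recipe has 113.4 g of cornstarch, so the scaling factor is 151.2 ÷ 113.4 = 4/3.
brown sugar: 1.75 lb × 4/3 × 16 oz/lb × 28.35 g/oz ≈ 1058 g
honey: 1 L × 4/3 × 1000 mL/L ÷ 240 mL/cup ≈ 6 cup
raisins: 140 g × 4/3 ÷ 165 g/cup × 16 tbsp/cup ≈ 18 tbsp
chopped pecans: 75 g × 4/3 ÷ 28.35 g/oz ≈ 4 oz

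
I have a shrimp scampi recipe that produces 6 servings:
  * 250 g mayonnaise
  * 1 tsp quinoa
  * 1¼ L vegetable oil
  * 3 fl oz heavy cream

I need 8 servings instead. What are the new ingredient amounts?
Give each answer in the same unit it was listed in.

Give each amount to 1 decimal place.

mayonnaise: 333.3 g; quinoa: 1.3 tsp; vegetable oil: 1.7 L; heavy cream: 4.0 fl oz

Scaling factor: 8/6 = 4/3.
mayonnaise: 250 g × 4/3 ≈ 333.3 g
quinoa: 1 tsp × 4/3 ≈ 1.3 tsp
vegetable oil: 1.25 L × 4/3 ≈ 1.7 L
heavy cream: 3 fl oz × 4/3 = 4.0 fl oz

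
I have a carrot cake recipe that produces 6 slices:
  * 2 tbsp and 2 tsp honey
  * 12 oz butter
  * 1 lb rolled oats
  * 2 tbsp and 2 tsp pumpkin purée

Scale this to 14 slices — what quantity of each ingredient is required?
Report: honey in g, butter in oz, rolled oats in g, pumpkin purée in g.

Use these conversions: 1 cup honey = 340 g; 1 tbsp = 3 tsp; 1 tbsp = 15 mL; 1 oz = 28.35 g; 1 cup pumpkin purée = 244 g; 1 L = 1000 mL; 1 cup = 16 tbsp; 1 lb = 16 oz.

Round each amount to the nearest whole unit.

Scaling factor: 14/6 = 7/3.
honey: (2 tbsp + 2 tsp = 8/3 tbsp) × 7/3 ÷ 16 tbsp/cup × 340 g/cup ≈ 132 g
butter: 12 oz × 7/3 = 28 oz
rolled oats: 1 lb × 7/3 × 16 oz/lb × 28.35 g/oz ≈ 1058 g
pumpkin purée: (2 tbsp + 2 tsp = 8/3 tbsp) × 7/3 ÷ 16 tbsp/cup × 244 g/cup ≈ 95 g

honey: 132 g; butter: 28 oz; rolled oats: 1058 g; pumpkin purée: 95 g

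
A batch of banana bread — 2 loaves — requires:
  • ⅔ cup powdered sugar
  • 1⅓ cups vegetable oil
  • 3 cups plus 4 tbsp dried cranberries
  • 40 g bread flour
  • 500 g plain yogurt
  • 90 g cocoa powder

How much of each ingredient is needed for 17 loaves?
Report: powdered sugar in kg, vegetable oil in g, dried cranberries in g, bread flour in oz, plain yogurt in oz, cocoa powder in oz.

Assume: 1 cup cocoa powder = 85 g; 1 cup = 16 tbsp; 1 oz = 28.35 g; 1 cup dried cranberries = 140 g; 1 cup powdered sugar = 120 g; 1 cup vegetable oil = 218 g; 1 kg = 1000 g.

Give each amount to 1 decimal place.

powdered sugar: 0.7 kg; vegetable oil: 2470.7 g; dried cranberries: 3867.5 g; bread flour: 12.0 oz; plain yogurt: 149.9 oz; cocoa powder: 27.0 oz

Scaling factor: 17/2 = 8.5.
powdered sugar: 2/3 cup × 17/2 × 120 g/cup ÷ 1000 g/kg ≈ 0.7 kg
vegetable oil: 4/3 cup × 17/2 × 218 g/cup ≈ 2470.7 g
dried cranberries: (3 cup + 4 tbsp = 3.25 cup) × 17/2 × 140 g/cup = 3867.5 g
bread flour: 40 g × 17/2 ÷ 28.35 g/oz ≈ 12.0 oz
plain yogurt: 500 g × 17/2 ÷ 28.35 g/oz ≈ 149.9 oz
cocoa powder: 90 g × 17/2 ÷ 28.35 g/oz ≈ 27.0 oz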